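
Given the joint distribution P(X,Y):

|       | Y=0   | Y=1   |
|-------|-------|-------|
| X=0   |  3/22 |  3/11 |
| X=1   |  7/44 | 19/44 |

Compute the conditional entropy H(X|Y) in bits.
0.9726 bits

H(X|Y) = H(X,Y) - H(Y)

H(X,Y) = -Σ_{x,y} P(x,y) log₂ P(x,y). Per-cell terms -P(x,y)·log₂P(x,y):
  X=0: 0.39197, 0.51122
  X=1: 0.42192, 0.52315
Sum of the 4 terms: H(X,Y) = 1.8483 bits

Marginal of Y (column sums):
  P(Y=0) = 3/22 + 7/44 = 13/44
  P(Y=1) = 3/11 + 19/44 = 31/44
H(Y) = -[(13/44)·log₂(13/44) + (31/44)·log₂(31/44)]
  = 0.51970 + 0.35596 = 0.8757 bits

H(X|Y) = H(X,Y) - H(Y) = 1.8483 - 0.8757 = 0.9726 bits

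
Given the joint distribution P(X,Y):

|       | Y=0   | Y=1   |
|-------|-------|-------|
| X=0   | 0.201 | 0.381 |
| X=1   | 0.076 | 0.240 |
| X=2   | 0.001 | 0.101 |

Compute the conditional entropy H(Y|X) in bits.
0.8008 bits

H(Y|X) = H(X,Y) - H(X)

H(X,Y) = -Σ_{x,y} P(x,y) log₂ P(x,y). Per-cell terms -P(x,y)·log₂P(x,y):
  X=0: 0.46526, 0.53040
  X=1: 0.28256, 0.49413
  X=2: 0.00997, 0.33406
Sum of the 6 terms: H(X,Y) = 2.1164 bits

Marginal of X (row sums):
  P(X=0) = 0.201 + 0.381 = 0.582
  P(X=1) = 0.076 + 0.240 = 0.316
  P(X=2) = 0.001 + 0.101 = 0.102
H(X) = -[0.582·log₂(0.582) + 0.316·log₂(0.316) + 0.102·log₂(0.102)]
  = 0.45449 + 0.52519 + 0.33592 = 1.3156 bits

H(Y|X) = H(X,Y) - H(X) = 2.1164 - 1.3156 = 0.8008 bits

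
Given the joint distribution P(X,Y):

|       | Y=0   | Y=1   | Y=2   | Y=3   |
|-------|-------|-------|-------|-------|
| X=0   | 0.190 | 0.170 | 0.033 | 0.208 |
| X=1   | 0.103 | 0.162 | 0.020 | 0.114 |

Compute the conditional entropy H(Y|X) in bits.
1.7862 bits

H(Y|X) = H(X,Y) - H(X)

H(X,Y) = -Σ_{x,y} P(x,y) log₂ P(x,y). Per-cell terms -P(x,y)·log₂P(x,y):
  X=0: 0.4552, 0.4346, 0.1624, 0.4712
  X=1: 0.3378, 0.4254, 0.1129, 0.3571
Sum of the 8 terms: H(X,Y) = 2.7566 bits

Marginal of X (row sums):
  P(X=0) = 0.190 + 0.170 + 0.033 + 0.208 = 0.601
  P(X=1) = 0.103 + 0.162 + 0.020 + 0.114 = 0.399
H(X) = -[0.601·log₂(0.601) + 0.399·log₂(0.399)]
  = 0.4415 + 0.5289 = 0.9704 bits

H(Y|X) = H(X,Y) - H(X) = 2.7566 - 0.9704 = 1.7862 bits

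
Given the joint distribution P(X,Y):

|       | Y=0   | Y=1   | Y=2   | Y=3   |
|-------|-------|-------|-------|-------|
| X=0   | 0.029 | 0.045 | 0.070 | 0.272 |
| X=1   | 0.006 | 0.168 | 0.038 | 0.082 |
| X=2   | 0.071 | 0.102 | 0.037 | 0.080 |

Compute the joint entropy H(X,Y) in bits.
3.1550 bits

H(X,Y) = -Σ_{x,y} P(x,y) log₂ P(x,y). Per-cell terms -P(x,y)·log₂P(x,y):
  X=0: 0.1481, 0.2013, 0.2686, 0.5109
  X=1: 0.0443, 0.4323, 0.1793, 0.2959
  X=2: 0.2709, 0.3359, 0.1760, 0.2915
Sum of the 12 terms: H(X,Y) = 3.1550 bits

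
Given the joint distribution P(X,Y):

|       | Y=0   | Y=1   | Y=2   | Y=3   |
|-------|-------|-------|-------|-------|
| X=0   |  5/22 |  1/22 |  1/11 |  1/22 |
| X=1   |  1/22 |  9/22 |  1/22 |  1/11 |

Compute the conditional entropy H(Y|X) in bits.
1.4771 bits

H(Y|X) = H(X,Y) - H(X)

H(X,Y) = -Σ_{x,y} P(x,y) log₂ P(x,y). Per-cell terms -P(x,y)·log₂P(x,y):
  X=0: 0.4858, 0.2027, 0.3145, 0.2027
  X=1: 0.2027, 0.5275, 0.2027, 0.3145
Sum of the 8 terms: H(X,Y) = 2.4531 bits

Marginal of X (row sums):
  P(X=0) = 5/22 + 1/22 + 1/11 + 1/22 = 9/22
  P(X=1) = 1/22 + 9/22 + 1/22 + 1/11 = 13/22
H(X) = -[(9/22)·log₂(9/22) + (13/22)·log₂(13/22)]
  = 0.5275 + 0.4485 = 0.9760 bits

H(Y|X) = H(X,Y) - H(X) = 2.4531 - 0.9760 = 1.4771 bits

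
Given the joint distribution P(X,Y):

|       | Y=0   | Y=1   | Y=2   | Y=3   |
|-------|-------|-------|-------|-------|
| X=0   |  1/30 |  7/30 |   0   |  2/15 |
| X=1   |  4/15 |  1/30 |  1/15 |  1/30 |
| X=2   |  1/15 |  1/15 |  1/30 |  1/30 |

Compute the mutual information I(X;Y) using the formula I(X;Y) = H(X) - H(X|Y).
0.3924 bits

I(X;Y) = H(X) - H(X|Y)

Marginal of X (row sums):
  P(X=0) = 1/30 + 7/30 + 0 + 2/15 = 2/5
  P(X=1) = 4/15 + 1/30 + 1/15 + 1/30 = 2/5
  P(X=2) = 1/15 + 1/15 + 1/30 + 1/30 = 1/5
H(X) = -[(2/5)·log₂(2/5) + (2/5)·log₂(2/5) + (1/5)·log₂(1/5)]
  = 0.52877 + 0.52877 + 0.46439 = 1.52193 bits

Marginal of Y (column sums):
  P(Y=0) = 1/30 + 4/15 + 1/15 = 11/30
  P(Y=1) = 7/30 + 1/30 + 1/15 = 1/3
  P(Y=2) = 0 + 1/15 + 1/30 = 1/10
  P(Y=3) = 2/15 + 1/30 + 1/30 = 1/5
H(X|Y) = Σ_y P(y)·H(X|Y=y):
  Y=0: P(Y=0) = 11/30, P(X|Y=0) = (1/11, 8/11, 2/11) → H(X|Y=0) = 1.09580
  Y=1: P(Y=1) = 1/3, P(X|Y=1) = (7/10, 1/10, 1/5) → H(X|Y=1) = 1.15678
  Y=2: P(Y=2) = 1/10, P(X|Y=2) = (0, 2/3, 1/3) → H(X|Y=2) = 0.91830
  Y=3: P(Y=3) = 1/5, P(X|Y=3) = (2/3, 1/6, 1/6) → H(X|Y=3) = 1.25163
H(X|Y) = (11/30)·1.09580 + (1/3)·1.15678 + (1/10)·0.91830 + (1/5)·1.25163 = 1.12954 bits

I(X;Y) = H(X) - H(X|Y) = 1.52193 - 1.12954 = 0.3924 bits

Cross-check via I(X;Y) = H(X) + H(Y) - H(X,Y): computing H(Y) from the column sums and H(X,Y) from the 12 cells in the same way gives H(Y) = 1.85563 bits and H(X,Y) = 2.98517 bits, so
I(X;Y) = 1.52193 + 1.85563 - 2.98517 = 0.3924 bits ✓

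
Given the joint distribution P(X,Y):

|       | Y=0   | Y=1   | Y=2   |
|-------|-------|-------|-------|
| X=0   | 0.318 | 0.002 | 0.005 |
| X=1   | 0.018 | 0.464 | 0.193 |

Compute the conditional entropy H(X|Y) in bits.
0.1535 bits

H(X|Y) = H(X,Y) - H(Y)

H(X,Y) = -Σ_{x,y} P(x,y) log₂ P(x,y). Per-cell terms -P(x,y)·log₂P(x,y):
  X=0: 0.525623, 0.017932, 0.038219
  X=1: 0.104325, 0.514021, 0.458052
Sum of the 6 terms: H(X,Y) = 1.65817 bits

Marginal of Y (column sums):
  P(Y=0) = 0.318 + 0.018 = 0.336
  P(Y=1) = 0.002 + 0.464 = 0.466
  P(Y=2) = 0.005 + 0.193 = 0.198
H(Y) = -[0.336·log₂(0.336) + 0.466·log₂(0.466) + 0.198·log₂(0.198)]
  = 0.528685 + 0.513345 + 0.462613 = 1.50464 bits

H(X|Y) = H(X,Y) - H(Y) = 1.65817 - 1.50464 = 0.1535 bits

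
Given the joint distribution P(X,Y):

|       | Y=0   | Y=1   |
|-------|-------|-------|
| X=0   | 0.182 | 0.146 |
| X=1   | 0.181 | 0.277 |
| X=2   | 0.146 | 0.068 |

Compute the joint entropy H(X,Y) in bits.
2.4810 bits

H(X,Y) = -Σ_{x,y} P(x,y) log₂ P(x,y). Per-cell terms -P(x,y)·log₂P(x,y):
  X=0: 0.4474, 0.4053
  X=1: 0.4463, 0.5130
  X=2: 0.4053, 0.2637
Sum of the 6 terms: H(X,Y) = 2.4810 bits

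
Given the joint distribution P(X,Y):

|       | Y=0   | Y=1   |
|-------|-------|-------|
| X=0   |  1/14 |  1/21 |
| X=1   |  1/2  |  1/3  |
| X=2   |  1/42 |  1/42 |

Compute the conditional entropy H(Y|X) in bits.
0.9723 bits

H(Y|X) = H(X,Y) - H(X)

H(X,Y) = -Σ_{x,y} P(x,y) log₂ P(x,y). Per-cell terms -P(x,y)·log₂P(x,y):
  X=0: 0.27195, 0.20916
  X=1: 0.50000, 0.52832
  X=2: 0.12839, 0.12839
Sum of the 6 terms: H(X,Y) = 1.7662 bits

Marginal of X (row sums):
  P(X=0) = 1/14 + 1/21 = 5/42
  P(X=1) = 1/2 + 1/3 = 5/6
  P(X=2) = 1/42 + 1/42 = 1/21
H(X) = -[(5/42)·log₂(5/42) + (5/6)·log₂(5/6) + (1/21)·log₂(1/21)]
  = 0.36552 + 0.21920 + 0.20916 = 0.7939 bits

H(Y|X) = H(X,Y) - H(X) = 1.7662 - 0.7939 = 0.9723 bits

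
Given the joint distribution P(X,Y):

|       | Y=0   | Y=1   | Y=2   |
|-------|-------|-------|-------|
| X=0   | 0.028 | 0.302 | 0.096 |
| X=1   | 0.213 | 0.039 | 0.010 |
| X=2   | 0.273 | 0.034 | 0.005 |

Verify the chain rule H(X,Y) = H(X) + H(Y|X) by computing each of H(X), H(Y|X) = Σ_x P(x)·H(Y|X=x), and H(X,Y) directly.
H(X) = 1.5550 bits, H(Y|X) = 0.8753 bits, H(X,Y) = 2.4303 bits

Marginal of X (row sums):
  P(X=0) = 0.028 + 0.302 + 0.096 = 0.426
  P(X=1) = 0.213 + 0.039 + 0.010 = 0.262
  P(X=2) = 0.273 + 0.034 + 0.005 = 0.312
H(X) = -[0.426·log₂(0.426) + 0.262·log₂(0.262) + 0.312·log₂(0.312)]
  = 0.52444 + 0.50628 + 0.52428 = 1.5550 bits

H(Y|X) = Σ_x P(x)·H(Y|X=x):
  X=0: P(X=0) = 0.426, P(Y|X=0) = (14/213, 151/213, 16/71) → H(Y|X=0) = 1.09443
  X=1: P(X=1) = 0.262, P(Y|X=1) = (213/262, 39/262, 5/131) → H(Y|X=1) = 0.83173
  X=2: P(X=2) = 0.312, P(Y|X=2) = (7/8, 17/156, 5/312) → H(Y|X=2) = 0.61263
H(Y|X) = 0.426·1.09443 + 0.262·0.83173 + 0.312·0.61263 = 0.8753 bits

H(X,Y) = -Σ_{x,y} P(x,y) log₂ P(x,y). Per-cell terms -P(x,y)·log₂P(x,y):
  X=0: 0.14444, 0.52167, 0.32456
  X=1: 0.47522, 0.18253, 0.06644
  X=2: 0.51134, 0.16586, 0.03822
Sum of the 9 terms: H(X,Y) = 2.4303 bits

Chain rule check:
  H(X) + H(Y|X) = 1.5550 + 0.8753 = 2.4303 bits
  H(X,Y) = 2.4303 bits
✓ Chain rule verified.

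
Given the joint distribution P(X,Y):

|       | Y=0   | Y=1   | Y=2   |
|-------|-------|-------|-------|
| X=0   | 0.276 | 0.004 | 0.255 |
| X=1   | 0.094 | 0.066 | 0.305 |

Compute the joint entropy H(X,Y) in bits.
2.1491 bits

H(X,Y) = -Σ_{x,y} P(x,y) log₂ P(x,y). Per-cell terms -P(x,y)·log₂P(x,y):
  X=0: 0.51260, 0.03186, 0.50271
  X=1: 0.32065, 0.25881, 0.52250
Sum of the 6 terms: H(X,Y) = 2.1491 bits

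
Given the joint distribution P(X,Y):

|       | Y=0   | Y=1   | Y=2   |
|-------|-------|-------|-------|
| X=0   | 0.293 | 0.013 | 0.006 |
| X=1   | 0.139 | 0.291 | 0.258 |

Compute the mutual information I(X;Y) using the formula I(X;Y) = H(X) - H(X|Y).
0.3852 bits

I(X;Y) = H(X) - H(X|Y)

Marginal of X (row sums):
  P(X=0) = 0.293 + 0.013 + 0.006 = 0.312
  P(X=1) = 0.139 + 0.291 + 0.258 = 0.688
H(X) = -[0.312·log₂(0.312) + 0.688·log₂(0.688)]
  = 0.5243 + 0.3712 = 0.8955 bits

Marginal of Y (column sums):
  P(Y=0) = 0.293 + 0.139 = 0.432
  P(Y=1) = 0.013 + 0.291 = 0.304
  P(Y=2) = 0.006 + 0.258 = 0.264
H(X|Y) = Σ_y P(y)·H(X|Y=y):
  Y=0: P(Y=0) = 0.432, P(X|Y=0) = (293/432, 139/432) → H(X|Y=0) = 0.9063
  Y=1: P(Y=1) = 0.304, P(X|Y=1) = (13/304, 291/304) → H(X|Y=1) = 0.2548
  Y=2: P(Y=2) = 0.264, P(X|Y=2) = (1/44, 43/44) → H(X|Y=2) = 0.1565
H(X|Y) = 0.432·0.9063 + 0.304·0.2548 + 0.264·0.1565 = 0.5103 bits

I(X;Y) = H(X) - H(X|Y) = 0.8955 - 0.5103 = 0.3852 bits

Cross-check via I(X;Y) = H(X) + H(Y) - H(X,Y): computing H(Y) from the column sums and H(X,Y) from the 6 cells in the same way gives H(Y) = 1.5526 bits and H(X,Y) = 2.0629 bits, so
I(X;Y) = 0.8955 + 1.5526 - 2.0629 = 0.3852 bits ✓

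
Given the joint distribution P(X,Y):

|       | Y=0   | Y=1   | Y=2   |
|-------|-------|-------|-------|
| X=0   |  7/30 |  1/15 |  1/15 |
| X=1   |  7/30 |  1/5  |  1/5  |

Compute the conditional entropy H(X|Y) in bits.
0.8993 bits

H(X|Y) = H(X,Y) - H(Y)

H(X,Y) = -Σ_{x,y} P(x,y) log₂ P(x,y). Per-cell terms -P(x,y)·log₂P(x,y):
  X=0: 0.4898917, 0.2604594, 0.2604594
  X=1: 0.4898917, 0.4643856, 0.4643856
Sum of the 6 terms: H(X,Y) = 2.429473 bits

Marginal of Y (column sums):
  P(Y=0) = 7/30 + 7/30 = 7/15
  P(Y=1) = 1/15 + 1/5 = 4/15
  P(Y=2) = 1/15 + 1/5 = 4/15
H(Y) = -[(7/15)·log₂(7/15) + (4/15)·log₂(4/15) + (4/15)·log₂(4/15)]
  = 0.5131166 + 0.5085042 + 0.5085042 = 1.530125 bits

H(X|Y) = H(X,Y) - H(Y) = 2.429473 - 1.530125 = 0.8993 bits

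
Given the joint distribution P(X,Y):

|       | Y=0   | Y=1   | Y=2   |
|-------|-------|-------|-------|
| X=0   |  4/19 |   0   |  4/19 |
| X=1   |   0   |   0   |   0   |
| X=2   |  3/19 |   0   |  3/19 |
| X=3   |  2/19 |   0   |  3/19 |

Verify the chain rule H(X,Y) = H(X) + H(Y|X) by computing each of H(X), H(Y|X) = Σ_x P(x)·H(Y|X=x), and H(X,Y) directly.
H(X) = 1.5574 bits, H(Y|X) = 0.9924 bits, H(X,Y) = 2.5498 bits

Marginal of X (row sums):
  P(X=0) = 4/19 + 0 + 4/19 = 8/19
  P(X=1) = 0 + 0 + 0 = 0
  P(X=2) = 3/19 + 0 + 3/19 = 6/19
  P(X=3) = 2/19 + 0 + 3/19 = 5/19
H(X) = -[(8/19)·log₂(8/19) + (6/19)·log₂(6/19) + (5/19)·log₂(5/19)]   (outcomes with P = 0 contribute 0)
  = 0.52544 + 0.52515 + 0.50684 = 1.5574 bits

H(Y|X) = Σ_x P(x)·H(Y|X=x):
  X=0: P(X=0) = 8/19, P(Y|X=0) = (1/2, 0, 1/2) → H(Y|X=0) = 1.00000
  X=1: P(X=1) = 0 → contributes 0
  X=2: P(X=2) = 6/19, P(Y|X=2) = (1/2, 0, 1/2) → H(Y|X=2) = 1.00000
  X=3: P(X=3) = 5/19, P(Y|X=3) = (2/5, 0, 3/5) → H(Y|X=3) = 0.97095
H(Y|X) = (8/19)·1.00000 + (6/19)·1.00000 + (5/19)·0.97095 = 0.9924 bits

H(X,Y) = -Σ_{x,y} P(x,y) log₂ P(x,y). Per-cell terms -P(x,y)·log₂P(x,y):
  X=0: 0.47325, 0.00000, 0.47325
  X=1: 0.00000, 0.00000, 0.00000
  X=2: 0.42047, 0.00000, 0.42047
  X=3: 0.34189, 0.00000, 0.42047
  (cells with P = 0 contribute 0)
Sum of the 12 terms: H(X,Y) = 2.5498 bits

Chain rule check:
  H(X) + H(Y|X) = 1.5574 + 0.9924 = 2.5498 bits
  H(X,Y) = 2.5498 bits
✓ Chain rule verified.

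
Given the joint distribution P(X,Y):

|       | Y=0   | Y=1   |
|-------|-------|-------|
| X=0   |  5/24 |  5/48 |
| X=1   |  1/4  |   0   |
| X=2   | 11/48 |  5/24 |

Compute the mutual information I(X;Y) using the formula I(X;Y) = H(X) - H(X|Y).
0.1723 bits

I(X;Y) = H(X) - H(X|Y)

Marginal of X (row sums):
  P(X=0) = 5/24 + 5/48 = 5/16
  P(X=1) = 1/4 + 0 = 1/4
  P(X=2) = 11/48 + 5/24 = 7/16
H(X) = -[(5/16)·log₂(5/16) + (1/4)·log₂(1/4) + (7/16)·log₂(7/16)]
  = 0.5244 + 0.5000 + 0.5218 = 1.5462 bits

Marginal of Y (column sums):
  P(Y=0) = 5/24 + 1/4 + 11/48 = 11/16
  P(Y=1) = 5/48 + 0 + 5/24 = 5/16
H(X|Y) = Σ_y P(y)·H(X|Y=y):
  Y=0: P(Y=0) = 11/16, P(X|Y=0) = (10/33, 4/11, 1/3) → H(X|Y=0) = 1.5810
  Y=1: P(Y=1) = 5/16, P(X|Y=1) = (1/3, 0, 2/3) → H(X|Y=1) = 0.9183
H(X|Y) = (11/16)·1.5810 + (5/16)·0.9183 = 1.3739 bits

I(X;Y) = H(X) - H(X|Y) = 1.5462 - 1.3739 = 0.1723 bits

Cross-check via I(X;Y) = H(X) + H(Y) - H(X,Y): computing H(Y) from the column sums and H(X,Y) from the 6 cells in the same way gives H(Y) = 0.8960 bits and H(X,Y) = 2.2699 bits, so
I(X;Y) = 1.5462 + 0.8960 - 2.2699 = 0.1723 bits ✓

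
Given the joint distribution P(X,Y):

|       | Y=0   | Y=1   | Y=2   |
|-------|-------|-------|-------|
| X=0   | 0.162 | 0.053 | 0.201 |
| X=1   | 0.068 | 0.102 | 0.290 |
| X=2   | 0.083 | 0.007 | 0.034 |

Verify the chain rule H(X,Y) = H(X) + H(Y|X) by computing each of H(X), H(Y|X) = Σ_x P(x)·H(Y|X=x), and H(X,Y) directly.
H(X) = 1.4152 bits, H(Y|X) = 1.3317 bits, H(X,Y) = 2.7468 bits

Marginal of X (row sums):
  P(X=0) = 0.162 + 0.053 + 0.201 = 0.416
  P(X=1) = 0.068 + 0.102 + 0.290 = 0.460
  P(X=2) = 0.083 + 0.007 + 0.034 = 0.124
H(X) = -[0.416·log₂(0.416) + 0.460·log₂(0.460) + 0.124·log₂(0.124)]
  = 0.52638 + 0.51534 + 0.37344 = 1.4152 bits

H(Y|X) = Σ_x P(x)·H(Y|X=x):
  X=0: P(X=0) = 0.416, P(Y|X=0) = (81/208, 53/416, 201/416) → H(Y|X=0) = 1.41559
  X=1: P(X=1) = 0.460, P(Y|X=1) = (17/115, 51/230, 29/46) → H(Y|X=1) = 1.30917
  X=2: P(X=2) = 0.124, P(Y|X=2) = (83/124, 7/124, 17/62) → H(Y|X=2) = 1.13360
H(Y|X) = 0.416·1.41559 + 0.460·1.30917 + 0.124·1.13360 = 1.3317 bits

H(X,Y) = -Σ_{x,y} P(x,y) log₂ P(x,y). Per-cell terms -P(x,y)·log₂P(x,y):
  X=0: 0.42540, 0.22461, 0.46526
  X=1: 0.26373, 0.33592, 0.51790
  X=2: 0.29803, 0.05011, 0.16586
Sum of the 9 terms: H(X,Y) = 2.7468 bits

Chain rule check:
  H(X) + H(Y|X) = 1.4152 + 1.3317 = 2.7469 bits
  H(X,Y) = 2.7468 bits
✓ Chain rule verified (Δ = 0.0001 is 4-dp rounding noise: each of the three values was rounded independently).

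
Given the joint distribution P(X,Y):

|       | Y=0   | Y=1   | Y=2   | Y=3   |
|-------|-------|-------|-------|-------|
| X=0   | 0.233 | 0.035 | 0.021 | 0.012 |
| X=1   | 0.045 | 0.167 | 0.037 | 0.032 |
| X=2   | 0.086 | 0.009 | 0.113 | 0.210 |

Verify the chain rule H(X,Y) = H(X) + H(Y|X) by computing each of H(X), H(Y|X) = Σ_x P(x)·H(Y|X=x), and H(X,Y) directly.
H(X) = 1.5620 bits, H(Y|X) = 1.4518 bits, H(X,Y) = 3.0138 bits

Marginal of X (row sums):
  P(X=0) = 0.233 + 0.035 + 0.021 + 0.012 = 0.301
  P(X=1) = 0.045 + 0.167 + 0.037 + 0.032 = 0.281
  P(X=2) = 0.086 + 0.009 + 0.113 + 0.210 = 0.418
H(X) = -[0.301·log₂(0.301) + 0.281·log₂(0.281) + 0.418·log₂(0.418)]
  = 0.52138 + 0.51461 + 0.52602 = 1.5620 bits

H(Y|X) = Σ_x P(x)·H(Y|X=x):
  X=0: P(X=0) = 0.301, P(Y|X=0) = (233/301, 5/43, 3/43, 12/301) → H(Y|X=0) = 1.10027
  X=1: P(X=1) = 0.281, P(Y|X=1) = (45/281, 167/281, 37/281, 32/281) → H(Y|X=1) = 1.61143
  X=2: P(X=2) = 0.418, P(Y|X=2) = (43/209, 9/418, 113/418, 105/209) → H(Y|X=2) = 1.59765
H(Y|X) = 0.301·1.10027 + 0.281·1.61143 + 0.418·1.59765 = 1.4518 bits

H(X,Y) = -Σ_{x,y} P(x,y) log₂ P(x,y). Per-cell terms -P(x,y)·log₂P(x,y):
  X=0: 0.48967, 0.16928, 0.11704, 0.07657
  X=1: 0.20133, 0.43121, 0.17598, 0.15891
  X=2: 0.30440, 0.06116, 0.35545, 0.47282
Sum of the 12 terms: H(X,Y) = 3.0138 bits

Chain rule check:
  H(X) + H(Y|X) = 1.5620 + 1.4518 = 3.0138 bits
  H(X,Y) = 3.0138 bits
✓ Chain rule verified.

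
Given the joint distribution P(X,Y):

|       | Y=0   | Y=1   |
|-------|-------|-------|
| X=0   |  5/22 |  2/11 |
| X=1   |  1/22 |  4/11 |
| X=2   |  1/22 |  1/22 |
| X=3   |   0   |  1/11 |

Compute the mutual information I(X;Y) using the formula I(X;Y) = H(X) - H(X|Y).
0.2002 bits

I(X;Y) = H(X) - H(X|Y)

Marginal of X (row sums):
  P(X=0) = 5/22 + 2/11 = 9/22
  P(X=1) = 1/22 + 4/11 = 9/22
  P(X=2) = 1/22 + 1/22 = 1/11
  P(X=3) = 0 + 1/11 = 1/11
H(X) = -[(9/22)·log₂(9/22) + (9/22)·log₂(9/22) + (1/11)·log₂(1/11) + (1/11)·log₂(1/11)]
  = 0.52753 + 0.52753 + 0.31449 + 0.31449 = 1.68404 bits

Marginal of Y (column sums):
  P(Y=0) = 5/22 + 1/22 + 1/22 + 0 = 7/22
  P(Y=1) = 2/11 + 4/11 + 1/22 + 1/11 = 15/22
H(X|Y) = Σ_y P(y)·H(X|Y=y):
  Y=0: P(Y=0) = 7/22, P(X|Y=0) = (5/7, 1/7, 1/7, 0) → H(X|Y=0) = 1.14883
  Y=1: P(Y=1) = 15/22, P(X|Y=1) = (4/15, 8/15, 1/15, 2/15) → H(X|Y=1) = 1.64022
H(X|Y) = (7/22)·1.14883 + (15/22)·1.64022 = 1.48387 bits

I(X;Y) = H(X) - H(X|Y) = 1.68404 - 1.48387 = 0.2002 bits

Cross-check via I(X;Y) = H(X) + H(Y) - H(X,Y): computing H(Y) from the column sums and H(X,Y) from the 8 cells in the same way gives H(Y) = 0.90239 bits and H(X,Y) = 2.38627 bits, so
I(X;Y) = 1.68404 + 0.90239 - 2.38627 = 0.2002 bits ✓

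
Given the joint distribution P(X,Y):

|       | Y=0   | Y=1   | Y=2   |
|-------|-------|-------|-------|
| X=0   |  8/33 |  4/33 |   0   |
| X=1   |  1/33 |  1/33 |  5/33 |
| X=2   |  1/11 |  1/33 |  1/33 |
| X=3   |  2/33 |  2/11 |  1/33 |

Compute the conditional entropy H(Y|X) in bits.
1.1193 bits

H(Y|X) = H(X,Y) - H(X)

H(X,Y) = -Σ_{x,y} P(x,y) log₂ P(x,y). Per-cell terms -P(x,y)·log₂P(x,y):
  X=0: 0.49561, 0.36902, 0.00000
  X=1: 0.15286, 0.15286, 0.41249
  X=2: 0.31449, 0.15286, 0.15286
  X=3: 0.24511, 0.44717, 0.15286
  (cells with P = 0 contribute 0)
Sum of the 12 terms: H(X,Y) = 3.0482 bits

Marginal of X (row sums):
  P(X=0) = 8/33 + 4/33 + 0 = 4/11
  P(X=1) = 1/33 + 1/33 + 5/33 = 7/33
  P(X=2) = 1/11 + 1/33 + 1/33 = 5/33
  P(X=3) = 2/33 + 2/11 + 1/33 = 3/11
H(X) = -[(4/11)·log₂(4/11) + (7/33)·log₂(7/33) + (5/33)·log₂(5/33) + (3/11)·log₂(3/11)]
  = 0.53070 + 0.47452 + 0.41249 + 0.51122 = 1.9289 bits

H(Y|X) = H(X,Y) - H(X) = 3.0482 - 1.9289 = 1.1193 bits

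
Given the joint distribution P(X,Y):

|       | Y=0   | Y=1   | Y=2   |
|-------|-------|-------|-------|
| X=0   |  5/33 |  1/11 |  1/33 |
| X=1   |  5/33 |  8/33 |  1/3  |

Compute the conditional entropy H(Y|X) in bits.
1.4709 bits

H(Y|X) = H(X,Y) - H(X)

H(X,Y) = -Σ_{x,y} P(x,y) log₂ P(x,y). Per-cell terms -P(x,y)·log₂P(x,y):
  X=0: 0.412495, 0.314494, 0.152860
  X=1: 0.412495, 0.495611, 0.528321
Sum of the 6 terms: H(X,Y) = 2.31628 bits

Marginal of X (row sums):
  P(X=0) = 5/33 + 1/11 + 1/33 = 3/11
  P(X=1) = 5/33 + 8/33 + 1/3 = 8/11
H(X) = -[(3/11)·log₂(3/11) + (8/11)·log₂(8/11)]
  = 0.511219 + 0.334132 = 0.84535 bits

H(Y|X) = H(X,Y) - H(X) = 2.31628 - 0.84535 = 1.4709 bits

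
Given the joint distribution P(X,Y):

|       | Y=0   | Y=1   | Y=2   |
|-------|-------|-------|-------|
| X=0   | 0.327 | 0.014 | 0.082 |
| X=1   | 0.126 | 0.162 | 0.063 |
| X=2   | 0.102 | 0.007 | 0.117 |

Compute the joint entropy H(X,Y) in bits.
2.7108 bits

H(X,Y) = -Σ_{x,y} P(x,y) log₂ P(x,y). Per-cell terms -P(x,y)·log₂P(x,y):
  X=0: 0.5273324, 0.0862180, 0.2958750
  X=1: 0.3765515, 0.4254014, 0.2512758
  X=2: 0.3359226, 0.0501090, 0.3621641
Sum of the 9 terms: H(X,Y) = 2.7108 bits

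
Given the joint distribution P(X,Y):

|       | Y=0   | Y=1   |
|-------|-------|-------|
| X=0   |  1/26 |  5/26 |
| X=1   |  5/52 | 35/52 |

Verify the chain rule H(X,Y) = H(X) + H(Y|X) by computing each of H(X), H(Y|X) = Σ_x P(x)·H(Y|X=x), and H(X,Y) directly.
H(X) = 0.7793 bits, H(Y|X) = 0.5681 bits, H(X,Y) = 1.3475 bits

Marginal of X (row sums):
  P(X=0) = 1/26 + 5/26 = 3/13
  P(X=1) = 5/52 + 35/52 = 10/13
H(X) = -[(3/13)·log₂(3/13) + (10/13)·log₂(10/13)]
  = 0.4881871 + 0.2911628 = 0.7793 bits

H(Y|X) = Σ_x P(x)·H(Y|X=x):
  X=0: P(X=0) = 3/13, P(Y|X=0) = (1/6, 5/6) → H(Y|X=0) = 0.6500224
  X=1: P(X=1) = 10/13, P(Y|X=1) = (1/8, 7/8) → H(Y|X=1) = 0.5435644
H(Y|X) = (3/13)·0.6500224 + (10/13)·0.5435644 = 0.5681 bits

H(X,Y) = -Σ_{x,y} P(x,y) log₂ P(x,y). Per-cell terms -P(x,y)·log₂P(x,y):
  X=0: 0.1807861, 0.4574061
  X=1: 0.3248569, 0.3844324
Sum of the 4 terms: H(X,Y) = 1.3475 bits

Chain rule check:
  H(X) + H(Y|X) = 0.7793 + 0.5681 = 1.3474 bits
  H(X,Y) = 1.3475 bits
✓ Chain rule verified (Δ = 0.0001 is 4-dp rounding noise: each of the three values was rounded independently).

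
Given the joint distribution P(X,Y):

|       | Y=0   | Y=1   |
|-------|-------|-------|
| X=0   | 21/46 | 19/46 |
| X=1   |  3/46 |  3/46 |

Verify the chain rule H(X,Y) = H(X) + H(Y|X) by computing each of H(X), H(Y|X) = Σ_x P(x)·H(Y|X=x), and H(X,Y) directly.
H(X) = 0.5586 bits, H(Y|X) = 0.9984 bits, H(X,Y) = 1.5571 bits

Marginal of X (row sums):
  P(X=0) = 21/46 + 19/46 = 20/23
  P(X=1) = 3/46 + 3/46 = 3/23
H(X) = -[(20/23)·log₂(20/23) + (3/23)·log₂(3/23)]
  = 0.1753 + 0.3833 = 0.5586 bits

H(Y|X) = Σ_x P(x)·H(Y|X=x):
  X=0: P(X=0) = 20/23, P(Y|X=0) = (21/40, 19/40) → H(Y|X=0) = 0.9982
  X=1: P(X=1) = 3/23, P(Y|X=1) = (1/2, 1/2) → H(Y|X=1) = 1.0000
H(Y|X) = (20/23)·0.9982 + (3/23)·1.0000 = 0.9984 bits

H(X,Y) = -Σ_{x,y} P(x,y) log₂ P(x,y). Per-cell terms -P(x,y)·log₂P(x,y):
  X=0: 0.5164, 0.5269
  X=1: 0.2569, 0.2569
Sum of the 4 terms: H(X,Y) = 1.5571 bits

Chain rule check:
  H(X) + H(Y|X) = 0.5586 + 0.9984 = 1.5570 bits
  H(X,Y) = 1.5571 bits
✓ Chain rule verified (Δ = 0.0001 is 4-dp rounding noise: each of the three values was rounded independently).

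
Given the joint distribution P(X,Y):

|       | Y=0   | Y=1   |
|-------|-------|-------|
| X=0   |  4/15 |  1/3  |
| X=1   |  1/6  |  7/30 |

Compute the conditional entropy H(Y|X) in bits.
0.9866 bits

H(Y|X) = H(X,Y) - H(X)

H(X,Y) = -Σ_{x,y} P(x,y) log₂ P(x,y). Per-cell terms -P(x,y)·log₂P(x,y):
  X=0: 0.50850, 0.52832
  X=1: 0.43083, 0.48989
Sum of the 4 terms: H(X,Y) = 1.95754 bits

Marginal of X (row sums):
  P(X=0) = 4/15 + 1/3 = 3/5
  P(X=1) = 1/6 + 7/30 = 2/5
H(X) = -[(3/5)·log₂(3/5) + (2/5)·log₂(2/5)]
  = 0.44218 + 0.52877 = 0.97095 bits

H(Y|X) = H(X,Y) - H(X) = 1.95754 - 0.97095 = 0.9866 bits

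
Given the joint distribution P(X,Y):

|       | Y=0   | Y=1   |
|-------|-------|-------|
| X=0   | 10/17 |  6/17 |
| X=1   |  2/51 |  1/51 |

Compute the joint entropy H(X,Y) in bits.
1.2751 bits

H(X,Y) = -Σ_{x,y} P(x,y) log₂ P(x,y). Per-cell terms -P(x,y)·log₂P(x,y):
  X=0: 0.450315, 0.530294
  X=1: 0.183232, 0.111224
Sum of the 4 terms: H(X,Y) = 1.2751 bits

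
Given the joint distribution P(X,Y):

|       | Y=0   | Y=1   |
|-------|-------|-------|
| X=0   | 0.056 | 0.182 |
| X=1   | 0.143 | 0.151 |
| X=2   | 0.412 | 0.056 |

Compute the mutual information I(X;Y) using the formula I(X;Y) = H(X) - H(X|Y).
0.2357 bits

I(X;Y) = H(X) - H(X|Y)

Marginal of X (row sums):
  P(X=0) = 0.056 + 0.182 = 0.238
  P(X=1) = 0.143 + 0.151 = 0.294
  P(X=2) = 0.412 + 0.056 = 0.468
H(X) = -[0.238·log₂(0.238) + 0.294·log₂(0.294) + 0.468·log₂(0.468)]
  = 0.492890 + 0.519237 + 0.512656 = 1.52478 bits

Marginal of Y (column sums):
  P(Y=0) = 0.056 + 0.143 + 0.412 = 0.611
  P(Y=1) = 0.182 + 0.151 + 0.056 = 0.389
H(X|Y) = Σ_y P(y)·H(X|Y=y):
  Y=0: P(Y=0) = 0.611, P(X|Y=0) = (56/611, 11/47, 412/611) → H(X|Y=0) = 1.189707
  Y=1: P(Y=1) = 0.389, P(X|Y=1) = (182/389, 151/389, 56/389) → H(X|Y=1) = 1.445195
H(X|Y) = 0.611·1.189707 + 0.389·1.445195 = 1.28909 bits

I(X;Y) = H(X) - H(X|Y) = 1.52478 - 1.28909 = 0.2357 bits

Cross-check via I(X;Y) = H(X) + H(Y) - H(X,Y): computing H(Y) from the column sums and H(X,Y) from the 6 cells in the same way gives H(Y) = 0.96415 bits and H(X,Y) = 2.25324 bits, so
I(X;Y) = 1.52478 + 0.96415 - 2.25324 = 0.2357 bits ✓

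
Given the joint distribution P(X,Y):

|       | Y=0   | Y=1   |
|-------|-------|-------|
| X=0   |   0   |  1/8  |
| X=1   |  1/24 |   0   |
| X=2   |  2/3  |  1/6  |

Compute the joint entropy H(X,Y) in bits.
1.3868 bits

H(X,Y) = -Σ_{x,y} P(x,y) log₂ P(x,y). Per-cell terms -P(x,y)·log₂P(x,y):
  X=0: 0.0000, 0.3750
  X=1: 0.1910, 0.0000
  X=2: 0.3900, 0.4308
  (cells with P = 0 contribute 0)
Sum of the 6 terms: H(X,Y) = 1.3868 bits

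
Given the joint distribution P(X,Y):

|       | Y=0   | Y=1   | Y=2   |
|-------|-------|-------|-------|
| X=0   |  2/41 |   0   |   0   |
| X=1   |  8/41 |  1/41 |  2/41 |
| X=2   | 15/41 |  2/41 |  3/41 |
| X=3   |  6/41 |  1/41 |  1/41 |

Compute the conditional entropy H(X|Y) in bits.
1.6639 bits

H(X|Y) = H(X,Y) - H(Y)

H(X,Y) = -Σ_{x,y} P(x,y) log₂ P(x,y). Per-cell terms -P(x,y)·log₂P(x,y):
  X=0: 0.21256, 0.00000, 0.00000
  X=1: 0.46001, 0.13067, 0.21256
  X=2: 0.53073, 0.21256, 0.27604
  X=3: 0.40574, 0.13067, 0.13067
  (cells with P = 0 contribute 0)
Sum of the 12 terms: H(X,Y) = 2.7022 bits

Marginal of Y (column sums):
  P(Y=0) = 2/41 + 8/41 + 15/41 + 6/41 = 31/41
  P(Y=1) = 0 + 1/41 + 2/41 + 1/41 = 4/41
  P(Y=2) = 0 + 2/41 + 3/41 + 1/41 = 6/41
H(Y) = -[(31/41)·log₂(31/41) + (4/41)·log₂(4/41) + (6/41)·log₂(6/41)]
  = 0.30498 + 0.32757 + 0.40574 = 1.0383 bits

H(X|Y) = H(X,Y) - H(Y) = 2.7022 - 1.0383 = 1.6639 bits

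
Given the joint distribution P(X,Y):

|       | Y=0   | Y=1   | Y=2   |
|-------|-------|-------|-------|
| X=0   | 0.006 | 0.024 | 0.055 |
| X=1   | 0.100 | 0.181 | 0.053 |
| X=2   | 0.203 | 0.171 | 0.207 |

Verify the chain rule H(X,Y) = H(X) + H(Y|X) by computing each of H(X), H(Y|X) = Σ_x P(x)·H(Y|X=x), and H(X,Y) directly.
H(X) = 1.2859 bits, H(Y|X) = 1.4939 bits, H(X,Y) = 2.7798 bits

Marginal of X (row sums):
  P(X=0) = 0.006 + 0.024 + 0.055 = 0.085
  P(X=1) = 0.100 + 0.181 + 0.053 = 0.334
  P(X=2) = 0.203 + 0.171 + 0.207 = 0.581
H(X) = -[0.085·log₂(0.085) + 0.334·log₂(0.334) + 0.581·log₂(0.581)]
  = 0.302293 + 0.528415 + 0.455150 = 1.2859 bits

H(Y|X) = Σ_x P(x)·H(Y|X=x):
  X=0: P(X=0) = 0.085, P(Y|X=0) = (6/85, 24/85, 11/17) → H(Y|X=0) = 1.191466
  X=1: P(X=1) = 0.334, P(Y|X=1) = (50/167, 181/334, 53/334) → H(Y|X=1) = 1.421317
  X=2: P(X=2) = 0.581, P(Y|X=2) = (29/83, 171/581, 207/581) → H(Y|X=2) = 1.579868
H(Y|X) = 0.085·1.191466 + 0.334·1.421317 + 0.581·1.579868 = 1.4939 bits

H(X,Y) = -Σ_{x,y} P(x,y) log₂ P(x,y). Per-cell terms -P(x,y)·log₂P(x,y):
  X=0: 0.044285, 0.129140, 0.230143
  X=1: 0.332193, 0.446335, 0.224607
  X=2: 0.466991, 0.435696, 0.470366
Sum of the 9 terms: H(X,Y) = 2.7798 bits

Chain rule check:
  H(X) + H(Y|X) = 1.2859 + 1.4939 = 2.7798 bits
  H(X,Y) = 2.7798 bits
✓ Chain rule verified.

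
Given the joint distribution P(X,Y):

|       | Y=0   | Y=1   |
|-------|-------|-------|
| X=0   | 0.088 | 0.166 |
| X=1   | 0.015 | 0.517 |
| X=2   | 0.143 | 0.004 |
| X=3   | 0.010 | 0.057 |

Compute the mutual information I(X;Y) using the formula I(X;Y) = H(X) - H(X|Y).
0.4184 bits

I(X;Y) = H(X) - H(X|Y)

Marginal of X (row sums):
  P(X=0) = 0.088 + 0.166 = 0.254
  P(X=1) = 0.015 + 0.517 = 0.532
  P(X=2) = 0.143 + 0.004 = 0.147
  P(X=3) = 0.010 + 0.057 = 0.067
H(X) = -[0.254·log₂(0.254) + 0.532·log₂(0.532) + 0.147·log₂(0.147) + 0.067·log₂(0.067)]
  = 0.50218 + 0.48439 + 0.40662 + 0.26128 = 1.65447 bits

Marginal of Y (column sums):
  P(Y=0) = 0.088 + 0.015 + 0.143 + 0.010 = 0.256
  P(Y=1) = 0.166 + 0.517 + 0.004 + 0.057 = 0.744
H(X|Y) = Σ_y P(y)·H(X|Y=y):
  Y=0: P(Y=0) = 0.256, P(X|Y=0) = (11/32, 15/256, 143/256, 5/128) → H(X|Y=0) = 1.42143
  Y=1: P(Y=1) = 0.744, P(X|Y=1) = (83/372, 517/744, 1/186, 19/248) → H(X|Y=1) = 1.17225
H(X|Y) = 0.256·1.42143 + 0.744·1.17225 = 1.23604 bits

I(X;Y) = H(X) - H(X|Y) = 1.65447 - 1.23604 = 0.4184 bits

Cross-check via I(X;Y) = H(X) + H(Y) - H(X,Y): computing H(Y) from the column sums and H(X,Y) from the 8 cells in the same way gives H(Y) = 0.82065 bits and H(X,Y) = 2.05669 bits, so
I(X;Y) = 1.65447 + 0.82065 - 2.05669 = 0.4184 bits ✓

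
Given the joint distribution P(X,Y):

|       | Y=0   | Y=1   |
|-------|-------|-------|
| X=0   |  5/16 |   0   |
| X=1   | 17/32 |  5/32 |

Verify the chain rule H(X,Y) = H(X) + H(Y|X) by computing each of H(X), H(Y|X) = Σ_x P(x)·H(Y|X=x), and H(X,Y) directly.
H(X) = 0.8960 bits, H(Y|X) = 0.5316 bits, H(X,Y) = 1.4276 bits

Marginal of X (row sums):
  P(X=0) = 5/16 + 0 = 5/16
  P(X=1) = 17/32 + 5/32 = 11/16
H(X) = -[(5/16)·log₂(5/16) + (11/16)·log₂(11/16)]
  = 0.5244 + 0.3716 = 0.8960 bits

H(Y|X) = Σ_x P(x)·H(Y|X=x):
  X=0: P(X=0) = 5/16, P(Y|X=0) = (1, 0) → H(Y|X=0) = 0.0000
  X=1: P(X=1) = 11/16, P(Y|X=1) = (17/22, 5/22) → H(Y|X=1) = 0.7732
H(Y|X) = (5/16)·0.0000 + (11/16)·0.7732 = 0.5316 bits

H(X,Y) = -Σ_{x,y} P(x,y) log₂ P(x,y). Per-cell terms -P(x,y)·log₂P(x,y):
  X=0: 0.5244, 0.0000
  X=1: 0.4848, 0.4184
  (cells with P = 0 contribute 0)
Sum of the 4 terms: H(X,Y) = 1.4276 bits

Chain rule check:
  H(X) + H(Y|X) = 0.8960 + 0.5316 = 1.4276 bits
  H(X,Y) = 1.4276 bits
✓ Chain rule verified.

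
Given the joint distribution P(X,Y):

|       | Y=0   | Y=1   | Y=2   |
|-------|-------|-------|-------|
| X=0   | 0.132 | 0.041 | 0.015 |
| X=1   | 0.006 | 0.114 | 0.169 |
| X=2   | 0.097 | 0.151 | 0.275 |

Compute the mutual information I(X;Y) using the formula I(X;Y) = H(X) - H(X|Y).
0.2385 bits

I(X;Y) = H(X) - H(X|Y)

Marginal of X (row sums):
  P(X=0) = 0.132 + 0.041 + 0.015 = 0.188
  P(X=1) = 0.006 + 0.114 + 0.169 = 0.289
  P(X=2) = 0.097 + 0.151 + 0.275 = 0.523
H(X) = -[0.188·log₂(0.188) + 0.289·log₂(0.289) + 0.523·log₂(0.523)]
  = 0.45330 + 0.51756 + 0.48907 = 1.45993 bits

Marginal of Y (column sums):
  P(Y=0) = 0.132 + 0.006 + 0.097 = 0.235
  P(Y=1) = 0.041 + 0.114 + 0.151 = 0.306
  P(Y=2) = 0.015 + 0.169 + 0.275 = 0.459
H(X|Y) = Σ_y P(y)·H(X|Y=y):
  Y=0: P(Y=0) = 0.235, P(X|Y=0) = (132/235, 6/235, 97/235) → H(X|Y=0) = 1.12945
  Y=1: P(Y=1) = 0.306, P(X|Y=1) = (41/306, 19/51, 151/306) → H(X|Y=1) = 1.42207
  Y=2: P(Y=2) = 0.459, P(X|Y=2) = (5/153, 169/459, 275/459) → H(X|Y=2) = 1.13482
H(X|Y) = 0.235·1.12945 + 0.306·1.42207 + 0.459·1.13482 = 1.22146 bits

I(X;Y) = H(X) - H(X|Y) = 1.45993 - 1.22146 = 0.2385 bits

Cross-check via I(X;Y) = H(X) + H(Y) - H(X,Y): computing H(Y) from the column sums and H(X,Y) from the 9 cells in the same way gives H(Y) = 1.52940 bits and H(X,Y) = 2.75086 bits, so
I(X;Y) = 1.45993 + 1.52940 - 2.75086 = 0.2385 bits ✓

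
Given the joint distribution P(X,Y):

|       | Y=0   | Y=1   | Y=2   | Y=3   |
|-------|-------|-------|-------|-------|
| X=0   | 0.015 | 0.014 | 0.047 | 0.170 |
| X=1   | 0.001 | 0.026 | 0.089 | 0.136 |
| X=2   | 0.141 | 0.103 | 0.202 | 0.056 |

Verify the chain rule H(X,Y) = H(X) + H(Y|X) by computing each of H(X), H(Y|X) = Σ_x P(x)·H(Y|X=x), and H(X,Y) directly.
H(X) = 1.4979 bits, H(Y|X) = 1.6053 bits, H(X,Y) = 3.1032 bits

Marginal of X (row sums):
  P(X=0) = 0.015 + 0.014 + 0.047 + 0.170 = 0.246
  P(X=1) = 0.001 + 0.026 + 0.089 + 0.136 = 0.252
  P(X=2) = 0.141 + 0.103 + 0.202 + 0.056 = 0.502
H(X) = -[0.246·log₂(0.246) + 0.252·log₂(0.252) + 0.502·log₂(0.502)]
  = 0.49772 + 0.50110 + 0.49911 = 1.4979 bits

H(Y|X) = Σ_x P(x)·H(Y|X=x):
  X=0: P(X=0) = 0.246, P(Y|X=0) = (5/82, 7/123, 47/246, 85/123) → H(Y|X=0) = 1.30606
  X=1: P(X=1) = 0.252, P(Y|X=1) = (1/252, 13/126, 89/252, 34/63) → H(Y|X=1) = 1.38027
  X=2: P(X=2) = 0.502, P(Y|X=2) = (141/502, 103/502, 101/251, 28/251) → H(Y|X=2) = 1.86486
H(Y|X) = 0.246·1.30606 + 0.252·1.38027 + 0.502·1.86486 = 1.6053 bits

H(X,Y) = -Σ_{x,y} P(x,y) log₂ P(x,y). Per-cell terms -P(x,y)·log₂P(x,y):
  X=0: 0.09088, 0.08622, 0.20733, 0.43459
  X=1: 0.00997, 0.13690, 0.31061, 0.39145
  X=2: 0.39850, 0.33777, 0.46613, 0.23287
Sum of the 12 terms: H(X,Y) = 3.1032 bits

Chain rule check:
  H(X) + H(Y|X) = 1.4979 + 1.6053 = 3.1032 bits
  H(X,Y) = 3.1032 bits
✓ Chain rule verified.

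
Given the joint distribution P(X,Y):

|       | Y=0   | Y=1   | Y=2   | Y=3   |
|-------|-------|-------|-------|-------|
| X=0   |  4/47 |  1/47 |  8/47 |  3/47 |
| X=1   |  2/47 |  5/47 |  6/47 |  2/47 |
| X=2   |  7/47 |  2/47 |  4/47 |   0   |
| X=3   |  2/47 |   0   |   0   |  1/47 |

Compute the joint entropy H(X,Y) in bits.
3.4370 bits

H(X,Y) = -Σ_{x,y} P(x,y) log₂ P(x,y). Per-cell terms -P(x,y)·log₂P(x,y):
  X=0: 0.3025, 0.1182, 0.4348, 0.2534
  X=1: 0.1938, 0.3439, 0.3791, 0.1938
  X=2: 0.4092, 0.1938, 0.3025, 0.0000
  X=3: 0.1938, 0.0000, 0.0000, 0.1182
  (cells with P = 0 contribute 0)
Sum of the 16 terms: H(X,Y) = 3.4370 bits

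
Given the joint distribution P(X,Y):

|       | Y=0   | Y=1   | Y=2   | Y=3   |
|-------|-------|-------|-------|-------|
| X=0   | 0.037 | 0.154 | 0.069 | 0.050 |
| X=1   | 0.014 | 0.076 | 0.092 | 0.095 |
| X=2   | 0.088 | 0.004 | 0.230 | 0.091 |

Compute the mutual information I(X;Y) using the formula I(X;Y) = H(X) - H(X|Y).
0.2464 bits

I(X;Y) = H(X) - H(X|Y)

Marginal of X (row sums):
  P(X=0) = 0.037 + 0.154 + 0.069 + 0.050 = 0.310
  P(X=1) = 0.014 + 0.076 + 0.092 + 0.095 = 0.277
  P(X=2) = 0.088 + 0.004 + 0.230 + 0.091 = 0.413
H(X) = -[0.310·log₂(0.310) + 0.277·log₂(0.277) + 0.413·log₂(0.413)]
  = 0.5238 + 0.5130 + 0.5269 = 1.5637 bits

Marginal of Y (column sums):
  P(Y=0) = 0.037 + 0.014 + 0.088 = 0.139
  P(Y=1) = 0.154 + 0.076 + 0.004 = 0.234
  P(Y=2) = 0.069 + 0.092 + 0.230 = 0.391
  P(Y=3) = 0.050 + 0.095 + 0.091 = 0.236
H(X|Y) = Σ_y P(y)·H(X|Y=y):
  Y=0: P(Y=0) = 0.139, P(X|Y=0) = (37/139, 14/139, 88/139) → H(X|Y=0) = 1.2594
  Y=1: P(Y=1) = 0.234, P(X|Y=1) = (77/117, 38/117, 2/117) → H(X|Y=1) = 1.0245
  Y=2: P(Y=2) = 0.391, P(X|Y=2) = (3/17, 4/17, 10/17) → H(X|Y=2) = 1.3831
  Y=3: P(Y=3) = 0.236, P(X|Y=3) = (25/118, 95/236, 91/236) → H(X|Y=3) = 1.5329
H(X|Y) = 0.139·1.2594 + 0.234·1.0245 + 0.391·1.3831 + 0.236·1.5329 = 1.3173 bits

I(X;Y) = H(X) - H(X|Y) = 1.5637 - 1.3173 = 0.2464 bits

Cross-check via I(X;Y) = H(X) + H(Y) - H(X,Y): computing H(Y) from the column sums and H(X,Y) from the 12 cells in the same way gives H(Y) = 1.9074 bits and H(X,Y) = 3.2247 bits, so
I(X;Y) = 1.5637 + 1.9074 - 3.2247 = 0.2464 bits ✓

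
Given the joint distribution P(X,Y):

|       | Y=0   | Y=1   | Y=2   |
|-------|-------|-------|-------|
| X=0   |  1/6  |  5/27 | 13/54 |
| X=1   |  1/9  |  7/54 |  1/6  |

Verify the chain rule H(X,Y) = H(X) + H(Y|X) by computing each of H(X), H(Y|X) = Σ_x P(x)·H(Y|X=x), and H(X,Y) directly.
H(X) = 0.9751 bits, H(Y|X) = 1.5660 bits, H(X,Y) = 2.5411 bits

Marginal of X (row sums):
  P(X=0) = 1/6 + 5/27 + 13/54 = 16/27
  P(X=1) = 1/9 + 7/54 + 1/6 = 11/27
H(X) = -[(16/27)·log₂(16/27) + (11/27)·log₂(11/27)]
  = 0.44734 + 0.52778 = 0.9751 bits

H(Y|X) = Σ_x P(x)·H(Y|X=x):
  X=0: P(X=0) = 16/27, P(Y|X=0) = (9/32, 5/16, 13/32) → H(Y|X=0) = 1.56705
  X=1: P(X=1) = 11/27, P(Y|X=1) = (3/11, 7/22, 9/22) → H(Y|X=1) = 1.56441
H(Y|X) = (16/27)·1.56705 + (11/27)·1.56441 = 1.5660 bits

H(X,Y) = -Σ_{x,y} P(x,y) log₂ P(x,y). Per-cell terms -P(x,y)·log₂P(x,y):
  X=0: 0.43083, 0.45055, 0.49459
  X=1: 0.35221, 0.38209, 0.43083
Sum of the 6 terms: H(X,Y) = 2.5411 bits

Chain rule check:
  H(X) + H(Y|X) = 0.9751 + 1.5660 = 2.5411 bits
  H(X,Y) = 2.5411 bits
✓ Chain rule verified.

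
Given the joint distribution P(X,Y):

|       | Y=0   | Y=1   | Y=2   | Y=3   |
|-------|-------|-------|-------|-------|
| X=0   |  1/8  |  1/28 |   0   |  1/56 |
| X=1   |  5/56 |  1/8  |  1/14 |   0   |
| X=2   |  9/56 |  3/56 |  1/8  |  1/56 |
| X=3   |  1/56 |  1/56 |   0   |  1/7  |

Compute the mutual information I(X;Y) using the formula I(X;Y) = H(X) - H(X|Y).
0.5124 bits

I(X;Y) = H(X) - H(X|Y)

Marginal of X (row sums):
  P(X=0) = 1/8 + 1/28 + 0 + 1/56 = 5/28
  P(X=1) = 5/56 + 1/8 + 1/14 + 0 = 2/7
  P(X=2) = 9/56 + 3/56 + 1/8 + 1/56 = 5/14
  P(X=3) = 1/56 + 1/56 + 0 + 1/7 = 5/28
H(X) = -[(5/28)·log₂(5/28) + (2/7)·log₂(2/7) + (5/14)·log₂(5/14) + (5/28)·log₂(5/28)]
  = 0.4438 + 0.5164 + 0.5305 + 0.4438 = 1.9345 bits

Marginal of Y (column sums):
  P(Y=0) = 1/8 + 5/56 + 9/56 + 1/56 = 11/28
  P(Y=1) = 1/28 + 1/8 + 3/56 + 1/56 = 13/56
  P(Y=2) = 0 + 1/14 + 1/8 + 0 = 11/56
  P(Y=3) = 1/56 + 0 + 1/56 + 1/7 = 5/28
H(X|Y) = Σ_y P(y)·H(X|Y=y):
  Y=0: P(Y=0) = 11/28, P(X|Y=0) = (7/22, 5/22, 9/22, 1/22) → H(X|Y=0) = 1.7417
  Y=1: P(Y=1) = 13/56, P(X|Y=1) = (2/13, 7/13, 3/13, 1/13) → H(X|Y=1) = 1.6692
  Y=2: P(Y=2) = 11/56, P(X|Y=2) = (0, 4/11, 7/11, 0) → H(X|Y=2) = 0.9457
  Y=3: P(Y=3) = 5/28, P(X|Y=3) = (1/10, 0, 1/10, 4/5) → H(X|Y=3) = 0.9219
H(X|Y) = (11/28)·1.7417 + (13/56)·1.6692 + (11/56)·0.9457 + (5/28)·0.9219 = 1.4221 bits

I(X;Y) = H(X) - H(X|Y) = 1.9345 - 1.4221 = 0.5124 bits

Cross-check via I(X;Y) = H(X) + H(Y) - H(X,Y): computing H(Y) from the column sums and H(X,Y) from the 16 cells in the same way gives H(Y) = 1.9237 bits and H(X,Y) = 3.3458 bits, so
I(X;Y) = 1.9345 + 1.9237 - 3.3458 = 0.5124 bits ✓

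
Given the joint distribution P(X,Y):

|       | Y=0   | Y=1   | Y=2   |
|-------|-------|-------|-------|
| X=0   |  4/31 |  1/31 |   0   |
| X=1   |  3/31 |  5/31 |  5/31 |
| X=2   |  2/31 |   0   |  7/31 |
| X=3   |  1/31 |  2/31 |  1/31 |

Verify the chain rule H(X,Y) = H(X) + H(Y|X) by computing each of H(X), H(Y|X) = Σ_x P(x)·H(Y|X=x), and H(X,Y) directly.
H(X) = 1.8495 bits, H(Y|X) = 1.1813 bits, H(X,Y) = 3.0308 bits

Marginal of X (row sums):
  P(X=0) = 4/31 + 1/31 + 0 = 5/31
  P(X=1) = 3/31 + 5/31 + 5/31 = 13/31
  P(X=2) = 2/31 + 0 + 7/31 = 9/31
  P(X=3) = 1/31 + 2/31 + 1/31 = 4/31
H(X) = -[(5/31)·log₂(5/31) + (13/31)·log₂(13/31) + (9/31)·log₂(9/31) + (4/31)·log₂(4/31)]
  = 0.42456 + 0.52577 + 0.51801 + 0.38119 = 1.8495 bits

H(Y|X) = Σ_x P(x)·H(Y|X=x):
  X=0: P(X=0) = 5/31, P(Y|X=0) = (4/5, 1/5, 0) → H(Y|X=0) = 0.72193
  X=1: P(X=1) = 13/31, P(Y|X=1) = (3/13, 5/13, 5/13) → H(Y|X=1) = 1.54858
  X=2: P(X=2) = 9/31, P(Y|X=2) = (2/9, 0, 7/9) → H(Y|X=2) = 0.76420
  X=3: P(X=3) = 4/31, P(Y|X=3) = (1/4, 1/2, 1/4) → H(Y|X=3) = 1.50000
H(Y|X) = (5/31)·0.72193 + (13/31)·1.54858 + (9/31)·0.76420 + (4/31)·1.50000 = 1.1813 bits

H(X,Y) = -Σ_{x,y} P(x,y) log₂ P(x,y). Per-cell terms -P(x,y)·log₂P(x,y):
  X=0: 0.38119, 0.15981, 0.00000
  X=1: 0.32605, 0.42456, 0.42456
  X=2: 0.25511, 0.00000, 0.48477
  X=3: 0.15981, 0.25511, 0.15981
  (cells with P = 0 contribute 0)
Sum of the 12 terms: H(X,Y) = 3.0308 bits

Chain rule check:
  H(X) + H(Y|X) = 1.8495 + 1.1813 = 3.0308 bits
  H(X,Y) = 3.0308 bits
✓ Chain rule verified.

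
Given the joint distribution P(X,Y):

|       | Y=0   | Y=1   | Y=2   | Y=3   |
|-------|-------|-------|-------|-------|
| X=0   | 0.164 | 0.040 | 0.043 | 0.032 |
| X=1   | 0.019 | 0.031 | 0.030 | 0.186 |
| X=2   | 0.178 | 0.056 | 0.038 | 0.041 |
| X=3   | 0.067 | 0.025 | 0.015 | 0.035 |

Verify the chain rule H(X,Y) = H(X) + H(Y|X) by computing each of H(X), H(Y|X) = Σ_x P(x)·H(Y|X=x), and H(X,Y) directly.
H(X) = 1.9464 bits, H(Y|X) = 1.5871 bits, H(X,Y) = 3.5335 bits

Marginal of X (row sums):
  P(X=0) = 0.164 + 0.040 + 0.043 + 0.032 = 0.279
  P(X=1) = 0.019 + 0.031 + 0.030 + 0.186 = 0.266
  P(X=2) = 0.178 + 0.056 + 0.038 + 0.041 = 0.313
  P(X=3) = 0.067 + 0.025 + 0.015 + 0.035 = 0.142
H(X) = -[0.279·log₂(0.279) + 0.266·log₂(0.266) + 0.313·log₂(0.313) + 0.142·log₂(0.142)]
  = 0.51382 + 0.50819 + 0.52451 + 0.39988 = 1.9464 bits

H(Y|X) = Σ_x P(x)·H(Y|X=x):
  X=0: P(X=0) = 0.279, P(Y|X=0) = (164/279, 40/279, 43/279, 32/279) → H(Y|X=0) = 1.62647
  X=1: P(X=1) = 0.266, P(Y|X=1) = (1/14, 31/266, 15/133, 93/133) → H(Y|X=1) = 1.34934
  X=2: P(X=2) = 0.313, P(Y|X=2) = (178/313, 56/313, 38/313, 41/313) → H(Y|X=2) = 1.66071
  X=3: P(X=3) = 0.142, P(Y|X=3) = (67/142, 25/142, 15/142, 35/142) → H(Y|X=3) = 1.79304
H(Y|X) = 0.279·1.62647 + 0.266·1.34934 + 0.313·1.66071 + 0.142·1.79304 = 1.5871 bits

H(X,Y) = -Σ_{x,y} P(x,y) log₂ P(x,y). Per-cell terms -P(x,y)·log₂P(x,y):
  X=0: 0.42775, 0.18575, 0.19520, 0.15891
  X=1: 0.10864, 0.15536, 0.15177, 0.45135
  X=2: 0.44323, 0.23287, 0.17928, 0.18894
  X=3: 0.26128, 0.13305, 0.09088, 0.16928
Sum of the 16 terms: H(X,Y) = 3.5335 bits

Chain rule check:
  H(X) + H(Y|X) = 1.9464 + 1.5871 = 3.5335 bits
  H(X,Y) = 3.5335 bits
✓ Chain rule verified.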